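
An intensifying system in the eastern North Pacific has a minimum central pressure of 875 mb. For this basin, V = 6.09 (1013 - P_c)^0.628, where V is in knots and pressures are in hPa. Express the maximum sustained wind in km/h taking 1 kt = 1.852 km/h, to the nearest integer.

ΔP = 1013 − 875 = 138 mb.
V ≈ 6.09 × 138^0.628 = 6.09 × 22.072 ≈ 134.419 kt.
134.419 × 1.852 ≈ 248.94 km/h → 249 km/h.

249 km/h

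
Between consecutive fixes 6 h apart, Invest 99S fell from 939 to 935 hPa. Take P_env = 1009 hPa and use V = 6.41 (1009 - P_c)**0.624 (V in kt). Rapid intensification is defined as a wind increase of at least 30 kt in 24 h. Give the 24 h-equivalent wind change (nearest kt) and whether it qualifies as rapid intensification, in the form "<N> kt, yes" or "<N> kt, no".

V₁: ΔP = 70, V ≈ 6.41 × 70^0.624 ≈ 90.82 kt.
V₂: ΔP = 74, V ≈ 6.41 × 74^0.624 ≈ 94.03 kt.
ΔV over 6 h = 3.21 kt → 24 h equivalent = 3.21 × 24/6 ≈ 12.84 kt.
13 kt < 30 kt ⇒ not rapid intensification.

13 kt, no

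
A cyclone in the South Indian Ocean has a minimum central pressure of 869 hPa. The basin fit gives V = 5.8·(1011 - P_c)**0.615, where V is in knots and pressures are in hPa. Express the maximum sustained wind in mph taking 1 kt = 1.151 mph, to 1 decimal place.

140.7 mph

ΔP = 1011 − 869 = 142 hPa.
V ≈ 5.8 × 142^0.615 = 5.8 × 21.070 ≈ 122.204 kt.
122.204 × 1.151 ≈ 140.66 mph → 140.7 mph.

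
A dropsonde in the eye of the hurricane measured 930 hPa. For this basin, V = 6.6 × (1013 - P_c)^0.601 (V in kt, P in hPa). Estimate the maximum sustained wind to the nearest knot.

ΔP = 1013 − 930 = 83 hPa.
83^0.601 ≈ 14.235.
V ≈ 6.6 × 14.235 ≈ 94.0 kt.

94 kt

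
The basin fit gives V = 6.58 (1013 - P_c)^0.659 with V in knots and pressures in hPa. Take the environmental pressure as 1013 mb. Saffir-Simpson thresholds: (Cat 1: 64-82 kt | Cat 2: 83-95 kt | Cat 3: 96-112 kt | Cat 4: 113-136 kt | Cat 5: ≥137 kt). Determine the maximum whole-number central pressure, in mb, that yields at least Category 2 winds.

966 mb

Category 2 begins at V = 83 kt.
Required ΔP = (83/6.58)^(1/0.659) = 12.614^1.517 ≈ 46.83 mb.
P_c ≤ 1013 − 46.83 = 966.17, so the highest integer P_c is 966 mb.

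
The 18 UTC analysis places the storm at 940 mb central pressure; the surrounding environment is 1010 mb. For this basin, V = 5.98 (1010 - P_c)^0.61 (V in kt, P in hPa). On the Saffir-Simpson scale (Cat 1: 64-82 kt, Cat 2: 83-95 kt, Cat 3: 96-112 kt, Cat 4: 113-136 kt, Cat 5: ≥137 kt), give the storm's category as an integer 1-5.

ΔP = 1010 − 940 = 70 mb.
V ≈ 5.98 × 70^0.61 = 5.98 × 13.35 ≈ 80 kt.
80 kt falls in the Category 1 band.

1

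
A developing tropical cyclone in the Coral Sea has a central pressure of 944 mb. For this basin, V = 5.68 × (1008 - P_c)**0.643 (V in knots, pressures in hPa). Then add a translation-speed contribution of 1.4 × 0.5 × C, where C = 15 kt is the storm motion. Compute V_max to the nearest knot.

93 kt

ΔP = 1008 − 944 = 64 mb.
64^0.643 ≈ 14.500.
V ≈ 5.68 × 14.500 ≈ 82.4 kt.
Translation term: 1.4 × 0.5 × 15 = 10.5 kt.
Corrected V ≈ 92.9 kt → 93 kt.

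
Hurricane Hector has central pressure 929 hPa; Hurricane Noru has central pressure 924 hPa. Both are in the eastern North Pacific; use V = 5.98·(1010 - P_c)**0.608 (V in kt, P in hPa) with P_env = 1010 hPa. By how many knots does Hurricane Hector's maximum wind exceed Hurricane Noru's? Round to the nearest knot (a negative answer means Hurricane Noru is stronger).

-3 kt

Hurricane Hector: ΔP = 81; V ≈ 5.98 × 81^0.608 ≈ 86.51 kt.
Hurricane Noru: ΔP = 86; V ≈ 5.98 × 86^0.608 ≈ 89.72 kt.
Difference ≈ 86.51 − 89.72 = -3.21 → -3 kt.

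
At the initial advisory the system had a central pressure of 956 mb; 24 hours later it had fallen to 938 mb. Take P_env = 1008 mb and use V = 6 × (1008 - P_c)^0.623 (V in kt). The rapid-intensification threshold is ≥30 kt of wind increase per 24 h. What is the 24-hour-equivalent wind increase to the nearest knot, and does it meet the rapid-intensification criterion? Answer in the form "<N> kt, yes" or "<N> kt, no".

V₁: ΔP = 52, V ≈ 6 × 52^0.623 ≈ 70.34 kt.
V₂: ΔP = 70, V ≈ 6 × 70^0.623 ≈ 84.65 kt.
ΔV over 24 h = 14.31 kt → 24 h equivalent = 14.31 × 24/24 ≈ 14.31 kt.
14 kt < 30 kt ⇒ not rapid intensification.

14 kt, no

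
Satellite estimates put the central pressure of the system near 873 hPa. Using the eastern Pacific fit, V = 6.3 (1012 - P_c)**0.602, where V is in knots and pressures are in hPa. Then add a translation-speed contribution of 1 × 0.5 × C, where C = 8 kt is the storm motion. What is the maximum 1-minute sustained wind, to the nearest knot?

ΔP = 1012 − 873 = 139 hPa.
139^0.602 ≈ 19.503.
V ≈ 6.3 × 19.503 ≈ 122.9 kt.
Translation term: 1 × 0.5 × 8 = 4 kt.
Corrected V ≈ 126.9 kt → 127 kt.

127 kt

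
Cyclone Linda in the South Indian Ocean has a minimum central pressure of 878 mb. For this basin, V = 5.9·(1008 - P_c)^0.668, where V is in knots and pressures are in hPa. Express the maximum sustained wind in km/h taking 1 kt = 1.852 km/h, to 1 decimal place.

282.2 km/h

ΔP = 1008 − 878 = 130 mb.
V ≈ 5.9 × 130^0.668 = 5.9 × 25.829 ≈ 152.393 kt.
152.393 × 1.852 ≈ 282.23 km/h → 282.2 km/h.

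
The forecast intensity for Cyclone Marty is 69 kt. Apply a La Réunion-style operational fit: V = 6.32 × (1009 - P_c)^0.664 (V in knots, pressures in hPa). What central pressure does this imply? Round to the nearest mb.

ΔP = (V / 6.32)^(1/0.664) = (69/6.32)^1.506.
69/6.32 = 10.918; 10.918^1.506 ≈ 36.60 mb.
P_c = 1009 − 36.60 = 972.40 ≈ 972 mb.

972 mb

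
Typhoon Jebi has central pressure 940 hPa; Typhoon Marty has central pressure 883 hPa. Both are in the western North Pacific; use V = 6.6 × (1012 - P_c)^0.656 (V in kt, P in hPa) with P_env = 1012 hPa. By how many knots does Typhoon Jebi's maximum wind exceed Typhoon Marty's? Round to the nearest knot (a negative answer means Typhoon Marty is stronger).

-51 kt

Typhoon Jebi: ΔP = 72; V ≈ 6.6 × 72^0.656 ≈ 109.13 kt.
Typhoon Marty: ΔP = 129; V ≈ 6.6 × 129^0.656 ≈ 159.99 kt.
Difference ≈ 109.13 − 159.99 = -50.86 → -51 kt.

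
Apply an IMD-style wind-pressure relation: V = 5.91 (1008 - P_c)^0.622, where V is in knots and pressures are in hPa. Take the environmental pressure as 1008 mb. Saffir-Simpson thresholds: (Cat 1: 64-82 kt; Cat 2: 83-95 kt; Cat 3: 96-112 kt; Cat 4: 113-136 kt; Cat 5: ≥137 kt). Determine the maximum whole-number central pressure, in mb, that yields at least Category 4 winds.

Category 4 begins at V = 113 kt.
Required ΔP = (113/5.91)^(1/0.622) = 19.120^1.608 ≈ 114.89 mb.
P_c ≤ 1008 − 114.89 = 893.11, so the highest integer P_c is 893 mb.

893 mb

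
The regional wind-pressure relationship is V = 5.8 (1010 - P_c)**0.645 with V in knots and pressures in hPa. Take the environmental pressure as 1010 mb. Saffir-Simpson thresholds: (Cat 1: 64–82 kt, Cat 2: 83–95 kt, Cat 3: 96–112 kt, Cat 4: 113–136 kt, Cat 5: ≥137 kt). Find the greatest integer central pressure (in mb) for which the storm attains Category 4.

Category 4 begins at V = 113 kt.
Required ΔP = (113/5.8)^(1/0.645) = 19.483^1.550 ≈ 99.88 mb.
P_c ≤ 1010 − 99.88 = 910.12, so the highest integer P_c is 910 mb.

910 mb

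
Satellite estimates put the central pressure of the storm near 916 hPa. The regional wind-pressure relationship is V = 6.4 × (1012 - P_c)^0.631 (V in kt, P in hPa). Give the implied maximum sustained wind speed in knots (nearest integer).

114 kt

ΔP = 1012 − 916 = 96 hPa.
96^0.631 ≈ 17.816.
V ≈ 6.4 × 17.816 ≈ 114.0 kt.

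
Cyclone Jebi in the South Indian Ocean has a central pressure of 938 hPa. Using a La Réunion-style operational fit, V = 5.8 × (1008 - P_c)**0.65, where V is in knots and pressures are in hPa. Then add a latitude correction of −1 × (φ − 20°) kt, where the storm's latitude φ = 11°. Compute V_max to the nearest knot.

ΔP = 1008 − 938 = 70 hPa.
70^0.65 ≈ 15.824.
V ≈ 5.8 × 15.824 ≈ 91.8 kt.
Latitude correction: −1 × (11 − 20) = 9 kt.
Corrected V ≈ 100.8 kt → 101 kt.

101 kt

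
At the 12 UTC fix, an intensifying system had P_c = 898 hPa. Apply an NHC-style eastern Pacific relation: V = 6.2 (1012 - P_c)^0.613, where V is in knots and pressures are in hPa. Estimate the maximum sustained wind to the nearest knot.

113 kt

ΔP = 1012 − 898 = 114 hPa.
114^0.613 ≈ 18.234.
V ≈ 6.2 × 18.234 ≈ 113.1 kt.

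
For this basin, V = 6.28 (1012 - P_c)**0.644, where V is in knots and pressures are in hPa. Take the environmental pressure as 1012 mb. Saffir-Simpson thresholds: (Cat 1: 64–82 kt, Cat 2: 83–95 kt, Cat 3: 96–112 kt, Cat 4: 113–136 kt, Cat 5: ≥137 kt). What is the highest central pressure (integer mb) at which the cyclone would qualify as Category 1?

975 mb

Category 1 begins at V = 64 kt.
Required ΔP = (64/6.28)^(1/0.644) = 10.191^1.553 ≈ 36.78 mb.
P_c ≤ 1012 − 36.78 = 975.22, so the highest integer P_c is 975 mb.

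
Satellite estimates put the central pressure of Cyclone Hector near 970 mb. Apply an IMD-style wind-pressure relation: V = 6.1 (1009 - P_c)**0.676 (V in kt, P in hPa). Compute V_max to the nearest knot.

ΔP = 1009 − 970 = 39 mb.
39^0.676 ≈ 11.900.
V ≈ 6.1 × 11.900 ≈ 72.6 kt.

73 kt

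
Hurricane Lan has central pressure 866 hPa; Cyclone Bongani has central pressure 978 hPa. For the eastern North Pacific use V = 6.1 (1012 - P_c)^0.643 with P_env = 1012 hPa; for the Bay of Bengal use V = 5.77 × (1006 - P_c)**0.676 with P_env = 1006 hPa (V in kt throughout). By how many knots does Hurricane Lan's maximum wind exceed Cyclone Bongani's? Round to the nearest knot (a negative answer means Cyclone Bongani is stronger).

Hurricane Lan: ΔP = 146; V ≈ 6.1 × 146^0.643 ≈ 150.32 kt.
Cyclone Bongani: ΔP = 28; V ≈ 5.77 × 28^0.676 ≈ 54.89 kt.
Difference ≈ 150.32 − 54.89 = 95.43 → 95 kt.

95 kt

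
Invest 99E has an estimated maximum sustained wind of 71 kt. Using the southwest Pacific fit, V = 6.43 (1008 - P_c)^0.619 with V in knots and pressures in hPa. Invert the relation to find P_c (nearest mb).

ΔP = (V / 6.43)^(1/0.619) = (71/6.43)^1.616.
71/6.43 = 11.042; 11.042^1.616 ≈ 48.42 mb.
P_c = 1008 − 48.42 = 959.58 ≈ 960 mb.

960 mb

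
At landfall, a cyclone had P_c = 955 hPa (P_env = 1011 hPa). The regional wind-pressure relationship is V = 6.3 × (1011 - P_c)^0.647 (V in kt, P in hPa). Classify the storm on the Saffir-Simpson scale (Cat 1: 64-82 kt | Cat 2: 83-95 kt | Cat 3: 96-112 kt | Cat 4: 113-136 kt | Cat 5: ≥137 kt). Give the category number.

2

ΔP = 1011 − 955 = 56 hPa.
V ≈ 6.3 × 56^0.647 = 6.3 × 13.52 ≈ 85 kt.
85 kt falls in the Category 2 band.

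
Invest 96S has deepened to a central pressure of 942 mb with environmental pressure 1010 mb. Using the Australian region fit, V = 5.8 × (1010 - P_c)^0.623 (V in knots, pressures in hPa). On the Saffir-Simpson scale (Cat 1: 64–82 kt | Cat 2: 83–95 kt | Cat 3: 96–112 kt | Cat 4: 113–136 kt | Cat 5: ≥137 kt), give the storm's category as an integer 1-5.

ΔP = 1010 − 942 = 68 mb.
V ≈ 5.8 × 68^0.623 = 5.8 × 13.86 ≈ 80 kt.
80 kt falls in the Category 1 band.

1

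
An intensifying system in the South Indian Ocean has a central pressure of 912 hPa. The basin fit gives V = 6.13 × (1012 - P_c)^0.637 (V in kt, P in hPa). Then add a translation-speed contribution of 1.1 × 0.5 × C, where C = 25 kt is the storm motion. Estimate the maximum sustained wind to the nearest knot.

129 kt

ΔP = 1012 − 912 = 100 hPa.
100^0.637 ≈ 18.793.
V ≈ 6.13 × 18.793 ≈ 115.2 kt.
Translation term: 1.1 × 0.5 × 25 = 13.75 kt.
Corrected V ≈ 128.95 kt → 129 kt.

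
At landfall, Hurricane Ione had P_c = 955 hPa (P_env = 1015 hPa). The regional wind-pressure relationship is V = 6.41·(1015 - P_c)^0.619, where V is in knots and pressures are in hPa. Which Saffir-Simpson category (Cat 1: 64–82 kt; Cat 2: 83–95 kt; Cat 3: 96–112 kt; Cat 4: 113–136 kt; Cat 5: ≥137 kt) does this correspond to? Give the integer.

1

ΔP = 1015 − 955 = 60 hPa.
V ≈ 6.41 × 60^0.619 = 6.41 × 12.61 ≈ 81 kt.
81 kt falls in the Category 1 band.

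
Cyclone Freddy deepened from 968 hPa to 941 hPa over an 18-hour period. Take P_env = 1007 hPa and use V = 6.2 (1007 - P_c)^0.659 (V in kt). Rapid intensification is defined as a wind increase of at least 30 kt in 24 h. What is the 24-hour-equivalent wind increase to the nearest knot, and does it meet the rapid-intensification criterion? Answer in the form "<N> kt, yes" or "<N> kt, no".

38 kt, yes

V₁: ΔP = 39, V ≈ 6.2 × 39^0.659 ≈ 69.33 kt.
V₂: ΔP = 66, V ≈ 6.2 × 66^0.659 ≈ 98.06 kt.
ΔV over 18 h = 28.73 kt → 24 h equivalent = 28.73 × 24/18 ≈ 38.31 kt.
38 kt ≥ 30 kt ⇒ rapid intensification.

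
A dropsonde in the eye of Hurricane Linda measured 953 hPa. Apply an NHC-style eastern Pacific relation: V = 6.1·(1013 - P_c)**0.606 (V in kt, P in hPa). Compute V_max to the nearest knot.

73 kt

ΔP = 1013 − 953 = 60 hPa.
60^0.606 ≈ 11.955.
V ≈ 6.1 × 11.955 ≈ 72.9 kt.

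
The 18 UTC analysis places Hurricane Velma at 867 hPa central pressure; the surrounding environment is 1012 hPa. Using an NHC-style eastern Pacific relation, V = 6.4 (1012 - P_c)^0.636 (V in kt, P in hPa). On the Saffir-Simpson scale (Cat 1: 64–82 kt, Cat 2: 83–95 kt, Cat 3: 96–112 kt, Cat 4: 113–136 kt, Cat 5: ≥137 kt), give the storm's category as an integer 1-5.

ΔP = 1012 − 867 = 145 hPa.
V ≈ 6.4 × 145^0.636 = 6.4 × 23.69 ≈ 152 kt.
152 kt falls in the Category 5 band.

5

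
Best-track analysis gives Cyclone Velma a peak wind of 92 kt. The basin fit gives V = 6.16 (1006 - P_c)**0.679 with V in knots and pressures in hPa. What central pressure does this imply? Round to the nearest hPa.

ΔP = (V / 6.16)^(1/0.679) = (92/6.16)^1.473.
92/6.16 = 14.935; 14.935^1.473 ≈ 53.62 hPa.
P_c = 1006 − 53.62 = 952.38 ≈ 952 hPa.

952 hPa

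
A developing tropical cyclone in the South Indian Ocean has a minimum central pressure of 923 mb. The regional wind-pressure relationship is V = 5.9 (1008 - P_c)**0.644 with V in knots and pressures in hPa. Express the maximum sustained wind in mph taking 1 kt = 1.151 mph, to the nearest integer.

119 mph

ΔP = 1008 − 923 = 85 mb.
V ≈ 5.9 × 85^0.644 = 5.9 × 17.480 ≈ 103.133 kt.
103.133 × 1.151 ≈ 118.71 mph → 119 mph.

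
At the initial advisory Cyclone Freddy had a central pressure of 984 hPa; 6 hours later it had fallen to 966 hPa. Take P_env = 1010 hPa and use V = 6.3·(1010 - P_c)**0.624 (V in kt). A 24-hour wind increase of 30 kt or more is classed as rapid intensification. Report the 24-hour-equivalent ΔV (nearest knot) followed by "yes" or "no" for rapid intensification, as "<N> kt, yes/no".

V₁: ΔP = 26, V ≈ 6.3 × 26^0.624 ≈ 48.12 kt.
V₂: ΔP = 44, V ≈ 6.3 × 44^0.624 ≈ 66.81 kt.
ΔV over 6 h = 18.69 kt → 24 h equivalent = 18.69 × 24/6 ≈ 74.76 kt.
75 kt ≥ 30 kt ⇒ rapid intensification.

75 kt, yes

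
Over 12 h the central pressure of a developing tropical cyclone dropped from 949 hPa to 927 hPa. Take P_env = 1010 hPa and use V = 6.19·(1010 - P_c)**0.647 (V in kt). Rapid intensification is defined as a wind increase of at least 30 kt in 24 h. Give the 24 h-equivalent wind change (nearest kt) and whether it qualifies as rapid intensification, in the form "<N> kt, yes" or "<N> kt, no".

39 kt, yes

V₁: ΔP = 61, V ≈ 6.19 × 61^0.647 ≈ 88.47 kt.
V₂: ΔP = 83, V ≈ 6.19 × 83^0.647 ≈ 107.98 kt.
ΔV over 12 h = 19.51 kt → 24 h equivalent = 19.51 × 24/12 ≈ 39.02 kt.
39 kt ≥ 30 kt ⇒ rapid intensification.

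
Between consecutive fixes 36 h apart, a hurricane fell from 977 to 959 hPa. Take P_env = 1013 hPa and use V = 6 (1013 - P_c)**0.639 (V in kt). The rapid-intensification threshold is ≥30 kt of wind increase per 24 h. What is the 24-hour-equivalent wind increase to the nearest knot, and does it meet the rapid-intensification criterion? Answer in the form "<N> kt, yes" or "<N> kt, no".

12 kt, no

V₁: ΔP = 36, V ≈ 6 × 36^0.639 ≈ 59.24 kt.
V₂: ΔP = 54, V ≈ 6 × 54^0.639 ≈ 76.76 kt.
ΔV over 36 h = 17.52 kt → 24 h equivalent = 17.52 × 24/36 ≈ 11.68 kt.
12 kt < 30 kt ⇒ not rapid intensification.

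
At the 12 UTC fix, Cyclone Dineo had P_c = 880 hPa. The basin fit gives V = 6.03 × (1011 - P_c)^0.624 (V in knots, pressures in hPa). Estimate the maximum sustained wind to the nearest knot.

126 kt

ΔP = 1011 − 880 = 131 hPa.
131^0.624 ≈ 20.950.
V ≈ 6.03 × 20.950 ≈ 126.3 kt.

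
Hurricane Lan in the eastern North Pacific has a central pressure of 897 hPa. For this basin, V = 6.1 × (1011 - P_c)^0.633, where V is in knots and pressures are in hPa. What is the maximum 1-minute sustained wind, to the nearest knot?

122 kt

ΔP = 1011 − 897 = 114 hPa.
114^0.633 ≈ 20.046.
V ≈ 6.1 × 20.046 ≈ 122.3 kt.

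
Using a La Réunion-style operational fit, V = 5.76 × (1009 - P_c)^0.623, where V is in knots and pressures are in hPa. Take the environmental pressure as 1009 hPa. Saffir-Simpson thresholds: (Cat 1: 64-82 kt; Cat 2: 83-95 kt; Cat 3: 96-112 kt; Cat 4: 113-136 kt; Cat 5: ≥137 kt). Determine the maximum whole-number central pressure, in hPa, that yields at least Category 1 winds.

961 hPa

Category 1 begins at V = 64 kt.
Required ΔP = (64/5.76)^(1/0.623) = 11.111^1.605 ≈ 47.71 hPa.
P_c ≤ 1009 − 47.71 = 961.29, so the highest integer P_c is 961 hPa.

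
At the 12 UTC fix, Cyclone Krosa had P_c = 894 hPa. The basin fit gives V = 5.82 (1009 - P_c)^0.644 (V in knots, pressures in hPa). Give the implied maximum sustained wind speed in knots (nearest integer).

124 kt

ΔP = 1009 − 894 = 115 hPa.
115^0.644 ≈ 21.237.
V ≈ 5.82 × 21.237 ≈ 123.6 kt.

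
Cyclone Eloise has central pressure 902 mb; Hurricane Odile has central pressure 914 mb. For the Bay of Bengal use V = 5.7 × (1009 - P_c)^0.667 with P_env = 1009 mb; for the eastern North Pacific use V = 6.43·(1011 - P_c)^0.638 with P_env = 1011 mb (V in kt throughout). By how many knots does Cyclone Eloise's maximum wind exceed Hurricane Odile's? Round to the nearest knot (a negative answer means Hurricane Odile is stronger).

10 kt

Cyclone Eloise: ΔP = 107; V ≈ 5.7 × 107^0.667 ≈ 128.67 kt.
Hurricane Odile: ΔP = 97; V ≈ 6.43 × 97^0.638 ≈ 119.06 kt.
Difference ≈ 128.67 − 119.06 = 9.61 → 10 kt.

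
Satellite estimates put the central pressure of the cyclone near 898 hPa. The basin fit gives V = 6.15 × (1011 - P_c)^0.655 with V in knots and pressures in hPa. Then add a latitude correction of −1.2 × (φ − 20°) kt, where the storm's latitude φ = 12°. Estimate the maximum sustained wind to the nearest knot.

146 kt

ΔP = 1011 − 898 = 113 hPa.
113^0.655 ≈ 22.119.
V ≈ 6.15 × 22.119 ≈ 136.0 kt.
Latitude correction: −1.2 × (12 − 20) = 9.6 kt.
Corrected V ≈ 145.6 kt → 146 kt.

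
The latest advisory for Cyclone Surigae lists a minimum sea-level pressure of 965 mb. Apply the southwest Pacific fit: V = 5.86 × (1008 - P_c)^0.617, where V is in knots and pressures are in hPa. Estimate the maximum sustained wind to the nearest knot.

ΔP = 1008 − 965 = 43 mb.
43^0.617 ≈ 10.182.
V ≈ 5.86 × 10.182 ≈ 59.7 kt.

60 kt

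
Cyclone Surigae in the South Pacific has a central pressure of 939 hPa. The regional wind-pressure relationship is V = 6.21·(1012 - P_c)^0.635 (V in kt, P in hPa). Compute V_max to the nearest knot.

ΔP = 1012 − 939 = 73 hPa.
73^0.635 ≈ 15.248.
V ≈ 6.21 × 15.248 ≈ 94.7 kt.

95 kt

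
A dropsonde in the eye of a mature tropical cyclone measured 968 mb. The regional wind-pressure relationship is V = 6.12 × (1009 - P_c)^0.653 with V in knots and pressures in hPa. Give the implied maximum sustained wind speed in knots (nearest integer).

69 kt

ΔP = 1009 − 968 = 41 mb.
41^0.653 ≈ 11.302.
V ≈ 6.12 × 11.302 ≈ 69.2 kt.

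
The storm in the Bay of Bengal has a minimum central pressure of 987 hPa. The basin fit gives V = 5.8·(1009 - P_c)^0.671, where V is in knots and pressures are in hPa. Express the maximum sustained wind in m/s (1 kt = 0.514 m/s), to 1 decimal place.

ΔP = 1009 − 987 = 22 hPa.
V ≈ 5.8 × 22^0.671 = 5.8 × 7.957 ≈ 46.152 kt.
46.152 × 0.514 ≈ 23.72 m/s → 23.7 m/s.

23.7 m/s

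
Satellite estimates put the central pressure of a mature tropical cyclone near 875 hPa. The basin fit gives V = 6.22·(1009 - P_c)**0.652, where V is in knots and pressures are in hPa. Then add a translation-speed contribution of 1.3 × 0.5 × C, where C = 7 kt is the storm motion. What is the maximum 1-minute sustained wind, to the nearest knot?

156 kt

ΔP = 1009 − 875 = 134 hPa.
134^0.652 ≈ 24.371.
V ≈ 6.22 × 24.371 ≈ 151.6 kt.
Translation term: 1.3 × 0.5 × 7 = 4.55 kt.
Corrected V ≈ 156.15 kt → 156 kt.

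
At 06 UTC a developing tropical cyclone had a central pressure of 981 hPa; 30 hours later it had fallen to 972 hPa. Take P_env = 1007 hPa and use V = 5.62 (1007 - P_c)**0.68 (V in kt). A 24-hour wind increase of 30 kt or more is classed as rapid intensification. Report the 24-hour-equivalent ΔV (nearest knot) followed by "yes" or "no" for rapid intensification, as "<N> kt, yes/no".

9 kt, no

V₁: ΔP = 26, V ≈ 5.62 × 26^0.68 ≈ 51.51 kt.
V₂: ΔP = 35, V ≈ 5.62 × 35^0.68 ≈ 63.05 kt.
ΔV over 30 h = 11.54 kt → 24 h equivalent = 11.54 × 24/30 ≈ 9.23 kt.
9 kt < 30 kt ⇒ not rapid intensification.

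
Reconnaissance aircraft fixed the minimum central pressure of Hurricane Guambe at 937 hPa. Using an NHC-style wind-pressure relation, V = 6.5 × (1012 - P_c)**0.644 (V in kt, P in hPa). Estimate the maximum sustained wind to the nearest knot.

105 kt

ΔP = 1012 − 937 = 75 hPa.
75^0.644 ≈ 16.126.
V ≈ 6.5 × 16.126 ≈ 104.8 kt.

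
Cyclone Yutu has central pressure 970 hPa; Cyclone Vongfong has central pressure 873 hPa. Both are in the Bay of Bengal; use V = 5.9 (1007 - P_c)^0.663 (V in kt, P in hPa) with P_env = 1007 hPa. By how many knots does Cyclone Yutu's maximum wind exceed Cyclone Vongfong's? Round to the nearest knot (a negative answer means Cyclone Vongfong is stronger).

-87 kt

Cyclone Yutu: ΔP = 37; V ≈ 5.9 × 37^0.663 ≈ 64.65 kt.
Cyclone Vongfong: ΔP = 134; V ≈ 5.9 × 134^0.663 ≈ 151.75 kt.
Difference ≈ 64.65 − 151.75 = -87.10 → -87 kt.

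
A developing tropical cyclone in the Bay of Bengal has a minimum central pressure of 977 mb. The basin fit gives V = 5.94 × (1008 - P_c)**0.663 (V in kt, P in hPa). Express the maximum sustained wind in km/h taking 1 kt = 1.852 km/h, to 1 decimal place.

107.2 km/h

ΔP = 1008 − 977 = 31 mb.
V ≈ 5.94 × 31^0.663 = 5.94 × 9.745 ≈ 57.884 kt.
57.884 × 1.852 ≈ 107.20 km/h → 107.2 km/h.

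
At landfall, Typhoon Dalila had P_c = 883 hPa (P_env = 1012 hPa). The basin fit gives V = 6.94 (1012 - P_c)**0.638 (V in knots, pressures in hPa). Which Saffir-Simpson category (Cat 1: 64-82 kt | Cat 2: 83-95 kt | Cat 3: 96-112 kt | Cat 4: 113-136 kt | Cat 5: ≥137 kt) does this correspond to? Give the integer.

ΔP = 1012 − 883 = 129 hPa.
V ≈ 6.94 × 129^0.638 = 6.94 × 22.21 ≈ 154 kt.
154 kt falls in the Category 5 band.

5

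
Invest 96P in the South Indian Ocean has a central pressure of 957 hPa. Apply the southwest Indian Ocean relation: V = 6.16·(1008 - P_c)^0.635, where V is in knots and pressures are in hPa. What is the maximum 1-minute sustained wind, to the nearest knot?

75 kt

ΔP = 1008 − 957 = 51 hPa.
51^0.635 ≈ 12.142.
V ≈ 6.16 × 12.142 ≈ 74.8 kt.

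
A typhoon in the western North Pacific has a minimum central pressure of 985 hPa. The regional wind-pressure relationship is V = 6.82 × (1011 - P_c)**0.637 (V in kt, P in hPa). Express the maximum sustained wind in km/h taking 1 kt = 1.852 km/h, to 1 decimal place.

ΔP = 1011 − 985 = 26 hPa.
V ≈ 6.82 × 26^0.637 = 6.82 × 7.968 ≈ 54.340 kt.
54.340 × 1.852 ≈ 100.64 km/h → 100.6 km/h.

100.6 km/h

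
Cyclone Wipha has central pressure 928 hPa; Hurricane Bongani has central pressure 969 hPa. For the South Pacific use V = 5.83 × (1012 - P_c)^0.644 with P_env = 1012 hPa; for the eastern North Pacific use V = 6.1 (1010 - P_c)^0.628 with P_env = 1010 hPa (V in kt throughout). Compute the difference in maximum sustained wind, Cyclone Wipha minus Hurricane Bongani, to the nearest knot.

Cyclone Wipha: ΔP = 84; V ≈ 5.83 × 84^0.644 ≈ 101.14 kt.
Hurricane Bongani: ΔP = 41; V ≈ 6.1 × 41^0.628 ≈ 62.83 kt.
Difference ≈ 101.14 − 62.83 = 38.31 → 38 kt.

38 kt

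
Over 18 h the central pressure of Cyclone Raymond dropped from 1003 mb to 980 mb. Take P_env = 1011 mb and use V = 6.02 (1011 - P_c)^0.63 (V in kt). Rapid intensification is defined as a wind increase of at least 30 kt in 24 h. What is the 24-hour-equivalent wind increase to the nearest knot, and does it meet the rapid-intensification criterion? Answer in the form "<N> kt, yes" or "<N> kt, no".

40 kt, yes

V₁: ΔP = 8, V ≈ 6.02 × 8^0.63 ≈ 22.31 kt.
V₂: ΔP = 31, V ≈ 6.02 × 31^0.63 ≈ 52.38 kt.
ΔV over 18 h = 30.07 kt → 24 h equivalent = 30.07 × 24/18 ≈ 40.09 kt.
40 kt ≥ 30 kt ⇒ rapid intensification.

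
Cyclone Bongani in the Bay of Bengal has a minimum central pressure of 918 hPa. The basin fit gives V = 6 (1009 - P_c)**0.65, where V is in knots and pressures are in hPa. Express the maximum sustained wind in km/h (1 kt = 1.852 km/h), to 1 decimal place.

ΔP = 1009 − 918 = 91 hPa.
V ≈ 6 × 91^0.65 = 6 × 18.766 ≈ 112.597 kt.
112.597 × 1.852 ≈ 208.53 km/h → 208.5 km/h.

208.5 km/h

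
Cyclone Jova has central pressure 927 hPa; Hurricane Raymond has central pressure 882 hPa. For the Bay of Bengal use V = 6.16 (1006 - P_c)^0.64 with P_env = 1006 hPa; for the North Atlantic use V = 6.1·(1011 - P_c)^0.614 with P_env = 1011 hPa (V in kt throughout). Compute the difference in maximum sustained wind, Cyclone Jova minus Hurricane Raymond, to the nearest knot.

-20 kt

Cyclone Jova: ΔP = 79; V ≈ 6.16 × 79^0.64 ≈ 100.94 kt.
Hurricane Raymond: ΔP = 129; V ≈ 6.1 × 129^0.614 ≈ 120.57 kt.
Difference ≈ 100.94 − 120.57 = -19.63 → -20 kt.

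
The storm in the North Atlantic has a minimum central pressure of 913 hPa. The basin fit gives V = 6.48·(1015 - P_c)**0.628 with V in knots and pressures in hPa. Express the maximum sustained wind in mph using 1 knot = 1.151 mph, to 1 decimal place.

ΔP = 1015 − 913 = 102 hPa.
V ≈ 6.48 × 102^0.628 = 6.48 × 18.256 ≈ 118.298 kt.
118.298 × 1.151 ≈ 136.16 mph → 136.2 mph.

136.2 mph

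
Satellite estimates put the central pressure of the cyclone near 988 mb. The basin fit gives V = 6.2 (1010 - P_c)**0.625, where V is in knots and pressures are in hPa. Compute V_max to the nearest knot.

43 kt

ΔP = 1010 − 988 = 22 mb.
22^0.625 ≈ 6.903.
V ≈ 6.2 × 6.903 ≈ 42.8 kt.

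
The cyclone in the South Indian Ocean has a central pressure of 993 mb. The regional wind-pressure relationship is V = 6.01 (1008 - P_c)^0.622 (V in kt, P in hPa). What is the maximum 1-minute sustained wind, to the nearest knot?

ΔP = 1008 − 993 = 15 mb.
15^0.622 ≈ 5.389.
V ≈ 6.01 × 5.389 ≈ 32.4 kt.

32 kt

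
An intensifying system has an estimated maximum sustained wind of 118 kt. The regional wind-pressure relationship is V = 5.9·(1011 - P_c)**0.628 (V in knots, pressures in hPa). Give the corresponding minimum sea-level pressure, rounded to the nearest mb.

893 mb

ΔP = (V / 5.9)^(1/0.628) = (118/5.9)^1.592.
118/5.9 = 20.000; 20.000^1.592 ≈ 117.95 mb.
P_c = 1011 − 117.95 = 893.05 ≈ 893 mb.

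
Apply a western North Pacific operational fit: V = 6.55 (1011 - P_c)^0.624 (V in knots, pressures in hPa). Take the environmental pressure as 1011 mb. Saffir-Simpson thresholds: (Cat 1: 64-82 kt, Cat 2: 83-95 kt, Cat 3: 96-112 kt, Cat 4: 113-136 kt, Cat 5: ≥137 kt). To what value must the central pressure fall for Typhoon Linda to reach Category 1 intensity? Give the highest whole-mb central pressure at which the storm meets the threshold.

Category 1 begins at V = 64 kt.
Required ΔP = (64/6.55)^(1/0.624) = 9.771^1.603 ≈ 38.59 mb.
P_c ≤ 1011 − 38.59 = 972.41, so the highest integer P_c is 972 mb.

972 mb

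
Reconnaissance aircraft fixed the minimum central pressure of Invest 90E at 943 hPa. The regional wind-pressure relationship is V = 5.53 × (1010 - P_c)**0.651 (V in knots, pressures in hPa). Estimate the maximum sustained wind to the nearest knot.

ΔP = 1010 − 943 = 67 hPa.
67^0.651 ≈ 15.445.
V ≈ 5.53 × 15.445 ≈ 85.4 kt.

85 kt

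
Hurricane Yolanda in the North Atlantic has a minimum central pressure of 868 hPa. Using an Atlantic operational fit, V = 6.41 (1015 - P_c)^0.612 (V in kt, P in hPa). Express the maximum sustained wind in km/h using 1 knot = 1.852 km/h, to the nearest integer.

252 km/h

ΔP = 1015 − 868 = 147 hPa.
V ≈ 6.41 × 147^0.612 = 6.41 × 21.203 ≈ 135.912 kt.
135.912 × 1.852 ≈ 251.71 km/h → 252 km/h.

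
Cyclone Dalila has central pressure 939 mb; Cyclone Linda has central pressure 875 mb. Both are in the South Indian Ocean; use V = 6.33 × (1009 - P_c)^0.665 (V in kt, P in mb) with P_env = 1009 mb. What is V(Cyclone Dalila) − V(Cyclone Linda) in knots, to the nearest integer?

Cyclone Dalila: ΔP = 70; V ≈ 6.33 × 70^0.665 ≈ 106.76 kt.
Cyclone Linda: ΔP = 134; V ≈ 6.33 × 134^0.665 ≈ 164.41 kt.
Difference ≈ 106.76 − 164.41 = -57.65 → -58 kt.

-58 kt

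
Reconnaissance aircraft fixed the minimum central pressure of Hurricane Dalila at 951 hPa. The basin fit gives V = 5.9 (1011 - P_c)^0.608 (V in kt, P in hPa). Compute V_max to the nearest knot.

ΔP = 1011 − 951 = 60 hPa.
60^0.608 ≈ 12.054.
V ≈ 5.9 × 12.054 ≈ 71.1 kt.

71 kt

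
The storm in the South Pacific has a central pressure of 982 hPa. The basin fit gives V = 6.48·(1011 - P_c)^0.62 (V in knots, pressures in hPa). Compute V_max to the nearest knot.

52 kt

ΔP = 1011 − 982 = 29 hPa.
29^0.62 ≈ 8.067.
V ≈ 6.48 × 8.067 ≈ 52.3 kt.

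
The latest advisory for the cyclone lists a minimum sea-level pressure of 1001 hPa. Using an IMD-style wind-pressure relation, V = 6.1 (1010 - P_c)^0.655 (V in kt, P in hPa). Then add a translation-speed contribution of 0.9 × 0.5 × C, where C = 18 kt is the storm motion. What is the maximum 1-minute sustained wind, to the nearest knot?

ΔP = 1010 − 1001 = 9 hPa.
9^0.655 ≈ 4.217.
V ≈ 6.1 × 4.217 ≈ 25.7 kt.
Translation term: 0.9 × 0.5 × 18 = 8.1 kt.
Corrected V ≈ 33.8 kt → 34 kt.

34 kt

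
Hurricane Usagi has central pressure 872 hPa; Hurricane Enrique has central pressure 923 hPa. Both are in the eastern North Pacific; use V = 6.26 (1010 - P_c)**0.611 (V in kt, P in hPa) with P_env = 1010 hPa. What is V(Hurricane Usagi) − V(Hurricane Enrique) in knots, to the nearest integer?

Hurricane Usagi: ΔP = 138; V ≈ 6.26 × 138^0.611 ≈ 127.07 kt.
Hurricane Enrique: ΔP = 87; V ≈ 6.26 × 87^0.611 ≈ 95.86 kt.
Difference ≈ 127.07 − 95.86 = 31.21 → 31 kt.

31 kt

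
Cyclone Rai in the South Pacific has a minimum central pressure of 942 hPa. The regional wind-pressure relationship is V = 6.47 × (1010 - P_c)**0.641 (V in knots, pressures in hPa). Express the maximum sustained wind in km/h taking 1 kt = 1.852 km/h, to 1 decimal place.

179.1 km/h

ΔP = 1010 − 942 = 68 hPa.
V ≈ 6.47 × 68^0.641 = 6.47 × 14.950 ≈ 96.726 kt.
96.726 × 1.852 ≈ 179.14 km/h → 179.1 km/h.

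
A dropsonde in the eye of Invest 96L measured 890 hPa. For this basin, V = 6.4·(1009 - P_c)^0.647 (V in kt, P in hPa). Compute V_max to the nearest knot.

ΔP = 1009 − 890 = 119 hPa.
119^0.647 ≈ 22.023.
V ≈ 6.4 × 22.023 ≈ 140.9 kt.

141 kt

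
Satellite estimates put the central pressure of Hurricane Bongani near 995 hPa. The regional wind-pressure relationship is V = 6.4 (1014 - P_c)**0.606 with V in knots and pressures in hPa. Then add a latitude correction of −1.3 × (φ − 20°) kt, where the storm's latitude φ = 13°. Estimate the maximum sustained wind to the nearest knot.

47 kt

ΔP = 1014 − 995 = 19 hPa.
19^0.606 ≈ 5.956.
V ≈ 6.4 × 5.956 ≈ 38.1 kt.
Latitude correction: −1.3 × (13 − 20) = 9.1 kt.
Corrected V ≈ 47.2 kt → 47 kt.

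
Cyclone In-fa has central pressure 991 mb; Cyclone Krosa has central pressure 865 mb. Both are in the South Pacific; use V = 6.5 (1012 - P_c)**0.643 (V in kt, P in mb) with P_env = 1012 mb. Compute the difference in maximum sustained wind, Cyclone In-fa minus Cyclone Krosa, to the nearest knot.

-115 kt

Cyclone In-fa: ΔP = 21; V ≈ 6.5 × 21^0.643 ≈ 46.04 kt.
Cyclone Krosa: ΔP = 147; V ≈ 6.5 × 147^0.643 ≈ 160.88 kt.
Difference ≈ 46.04 − 160.88 = -114.84 → -115 kt.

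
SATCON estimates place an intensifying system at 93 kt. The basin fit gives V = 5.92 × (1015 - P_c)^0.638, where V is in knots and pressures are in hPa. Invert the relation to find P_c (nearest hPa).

ΔP = (V / 5.92)^(1/0.638) = (93/5.92)^1.567.
93/5.92 = 15.709; 15.709^1.567 ≈ 74.97 hPa.
P_c = 1015 − 74.97 = 940.03 ≈ 940 hPa.

940 hPa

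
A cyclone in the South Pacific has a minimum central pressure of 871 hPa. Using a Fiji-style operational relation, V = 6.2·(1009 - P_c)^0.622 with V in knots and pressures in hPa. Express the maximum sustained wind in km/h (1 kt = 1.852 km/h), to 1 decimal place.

ΔP = 1009 − 871 = 138 hPa.
V ≈ 6.2 × 138^0.622 = 6.2 × 21.429 ≈ 132.861 kt.
132.861 × 1.852 ≈ 246.06 km/h → 246.1 km/h.

246.1 km/h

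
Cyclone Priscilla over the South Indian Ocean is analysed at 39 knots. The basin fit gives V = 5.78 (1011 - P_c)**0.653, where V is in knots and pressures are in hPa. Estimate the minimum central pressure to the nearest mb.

992 mb

ΔP = (V / 5.78)^(1/0.653) = (39/5.78)^1.531.
39/5.78 = 6.747; 6.747^1.531 ≈ 18.61 mb.
P_c = 1011 − 18.61 = 992.39 ≈ 992 mb.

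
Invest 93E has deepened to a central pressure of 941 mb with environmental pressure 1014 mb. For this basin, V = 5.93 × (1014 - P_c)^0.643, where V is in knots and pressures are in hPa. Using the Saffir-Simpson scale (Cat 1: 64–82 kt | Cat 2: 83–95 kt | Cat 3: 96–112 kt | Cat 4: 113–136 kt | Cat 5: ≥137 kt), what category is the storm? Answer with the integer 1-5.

ΔP = 1014 − 941 = 73 mb.
V ≈ 5.93 × 73^0.643 = 5.93 × 15.78 ≈ 94 kt.
94 kt falls in the Category 2 band.

2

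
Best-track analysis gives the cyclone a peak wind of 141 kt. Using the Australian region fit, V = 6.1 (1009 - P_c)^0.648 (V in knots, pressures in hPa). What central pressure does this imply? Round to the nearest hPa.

ΔP = (V / 6.1)^(1/0.648) = (141/6.1)^1.543.
141/6.1 = 23.115; 23.115^1.543 ≈ 127.28 hPa.
P_c = 1009 − 127.28 = 881.72 ≈ 882 hPa.

882 hPa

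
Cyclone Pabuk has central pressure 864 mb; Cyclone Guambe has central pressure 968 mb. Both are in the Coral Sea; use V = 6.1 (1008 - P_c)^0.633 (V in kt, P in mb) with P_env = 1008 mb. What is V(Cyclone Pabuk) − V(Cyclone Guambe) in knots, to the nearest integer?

79 kt

Cyclone Pabuk: ΔP = 144; V ≈ 6.1 × 144^0.633 ≈ 141.77 kt.
Cyclone Guambe: ΔP = 40; V ≈ 6.1 × 40^0.633 ≈ 63.01 kt.
Difference ≈ 141.77 − 63.01 = 78.76 → 79 kt.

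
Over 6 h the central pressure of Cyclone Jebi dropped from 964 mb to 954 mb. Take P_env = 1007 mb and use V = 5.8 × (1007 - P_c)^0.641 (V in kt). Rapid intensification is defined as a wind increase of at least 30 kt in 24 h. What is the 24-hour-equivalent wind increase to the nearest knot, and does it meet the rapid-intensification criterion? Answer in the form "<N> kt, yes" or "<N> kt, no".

V₁: ΔP = 43, V ≈ 5.8 × 43^0.641 ≈ 64.64 kt.
V₂: ΔP = 53, V ≈ 5.8 × 53^0.641 ≈ 73.91 kt.
ΔV over 6 h = 9.27 kt → 24 h equivalent = 9.27 × 24/6 ≈ 37.08 kt.
37 kt ≥ 30 kt ⇒ rapid intensification.

37 kt, yes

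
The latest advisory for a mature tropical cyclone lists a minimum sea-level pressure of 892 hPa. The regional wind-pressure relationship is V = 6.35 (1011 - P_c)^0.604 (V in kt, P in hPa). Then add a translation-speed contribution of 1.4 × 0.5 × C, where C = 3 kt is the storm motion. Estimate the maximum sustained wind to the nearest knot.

ΔP = 1011 − 892 = 119 hPa.
119^0.604 ≈ 17.932.
V ≈ 6.35 × 17.932 ≈ 113.9 kt.
Translation term: 1.4 × 0.5 × 3 = 2.1 kt.
Corrected V ≈ 116 kt → 116 kt.

116 kt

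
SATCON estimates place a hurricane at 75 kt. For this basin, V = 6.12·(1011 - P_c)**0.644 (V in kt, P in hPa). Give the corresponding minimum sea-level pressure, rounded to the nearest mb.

ΔP = (V / 6.12)^(1/0.644) = (75/6.12)^1.553.
75/6.12 = 12.255; 12.255^1.553 ≈ 48.97 mb.
P_c = 1011 − 48.97 = 962.03 ≈ 962 mb.

962 mb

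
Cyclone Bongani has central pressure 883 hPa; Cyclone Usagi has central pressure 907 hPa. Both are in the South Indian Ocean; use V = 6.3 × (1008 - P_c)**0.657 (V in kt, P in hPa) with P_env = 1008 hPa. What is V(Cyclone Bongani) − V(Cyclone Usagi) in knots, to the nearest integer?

Cyclone Bongani: ΔP = 125; V ≈ 6.3 × 125^0.657 ≈ 150.32 kt.
Cyclone Usagi: ΔP = 101; V ≈ 6.3 × 101^0.657 ≈ 130.67 kt.
Difference ≈ 150.32 − 130.67 = 19.65 → 20 kt.

20 kt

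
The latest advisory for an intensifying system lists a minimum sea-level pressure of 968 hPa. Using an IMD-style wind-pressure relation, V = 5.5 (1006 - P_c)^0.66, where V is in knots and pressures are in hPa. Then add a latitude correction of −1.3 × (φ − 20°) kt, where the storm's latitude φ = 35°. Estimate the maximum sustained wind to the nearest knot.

41 kt

ΔP = 1006 − 968 = 38 hPa.
38^0.66 ≈ 11.032.
V ≈ 5.5 × 11.032 ≈ 60.7 kt.
Latitude correction: −1.3 × (35 − 20) = -19.5 kt.
Corrected V ≈ 41.2 kt → 41 kt.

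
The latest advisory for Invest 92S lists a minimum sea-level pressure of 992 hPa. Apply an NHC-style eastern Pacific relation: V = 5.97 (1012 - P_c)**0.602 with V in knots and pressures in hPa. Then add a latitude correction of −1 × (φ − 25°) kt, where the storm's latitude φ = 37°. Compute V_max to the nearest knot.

ΔP = 1012 − 992 = 20 hPa.
20^0.602 ≈ 6.070.
V ≈ 5.97 × 6.070 ≈ 36.2 kt.
Latitude correction: −1 × (37 − 25) = -12 kt.
Corrected V ≈ 24.2 kt → 24 kt.

24 kt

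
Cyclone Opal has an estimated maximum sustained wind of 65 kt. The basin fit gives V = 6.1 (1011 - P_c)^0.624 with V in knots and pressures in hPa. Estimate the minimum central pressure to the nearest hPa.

967 hPa

ΔP = (V / 6.1)^(1/0.624) = (65/6.1)^1.603.
65/6.1 = 10.656; 10.656^1.603 ≈ 44.34 hPa.
P_c = 1011 − 44.34 = 966.66 ≈ 967 hPa.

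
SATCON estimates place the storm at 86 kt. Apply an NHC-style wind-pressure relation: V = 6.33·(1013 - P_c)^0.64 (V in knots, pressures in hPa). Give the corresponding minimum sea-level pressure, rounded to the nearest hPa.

954 hPa

ΔP = (V / 6.33)^(1/0.64) = (86/6.33)^1.562.
86/6.33 = 13.586; 13.586^1.562 ≈ 58.95 hPa.
P_c = 1013 − 58.95 = 954.05 ≈ 954 hPa.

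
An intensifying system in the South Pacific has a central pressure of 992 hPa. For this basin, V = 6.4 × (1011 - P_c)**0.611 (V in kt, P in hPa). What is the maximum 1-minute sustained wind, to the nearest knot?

ΔP = 1011 − 992 = 19 hPa.
19^0.611 ≈ 6.044.
V ≈ 6.4 × 6.044 ≈ 38.7 kt.

39 kt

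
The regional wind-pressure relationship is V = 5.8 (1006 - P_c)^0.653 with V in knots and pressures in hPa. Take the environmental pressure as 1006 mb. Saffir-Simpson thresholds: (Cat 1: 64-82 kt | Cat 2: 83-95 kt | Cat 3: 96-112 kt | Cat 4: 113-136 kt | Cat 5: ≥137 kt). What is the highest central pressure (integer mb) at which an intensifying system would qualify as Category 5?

879 mb

Category 5 begins at V = 137 kt.
Required ΔP = (137/5.8)^(1/0.653) = 23.621^1.531 ≈ 126.78 mb.
P_c ≤ 1006 − 126.78 = 879.22, so the highest integer P_c is 879 mb.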